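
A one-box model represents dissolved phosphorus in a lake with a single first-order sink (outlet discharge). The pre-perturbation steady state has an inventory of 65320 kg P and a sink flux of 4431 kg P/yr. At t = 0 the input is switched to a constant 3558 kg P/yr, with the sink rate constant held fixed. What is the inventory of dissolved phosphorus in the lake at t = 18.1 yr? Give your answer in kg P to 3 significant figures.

56200 kg P

The sink rate constant is k = F₀/M₀ = 4431/65320 = 0.06784 yr⁻¹.
Solving dM/dt = F₁ − kM with M(0) = M₀ gives M(t) = F₁/k + (M₀ − F₁/k)·e^(−kt).
F₁/k = 3558/0.06784 = 52451 kg P; kt = 0.06784 × 18.1 = 1.228, e^(−kt) = 0.2929.
M(18.1) = 52451 + (65320 − 52451) × 0.2929 = 52451 + 3770 = 56220 kg P.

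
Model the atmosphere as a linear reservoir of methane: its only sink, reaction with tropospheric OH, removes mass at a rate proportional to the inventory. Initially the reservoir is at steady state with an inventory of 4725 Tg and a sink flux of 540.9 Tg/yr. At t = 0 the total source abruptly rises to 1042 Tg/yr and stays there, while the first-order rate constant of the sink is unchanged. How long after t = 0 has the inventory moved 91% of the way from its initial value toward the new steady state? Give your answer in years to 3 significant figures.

τ = M₀/F₀ = 4725/540.9 = 8.735 yr.
The remaining gap fraction is e^(−t/τ); 91% covered ⇒ e^(−t/τ) = 0.0900.
t = −τ ln(0.0900) = 8.735 × 2.408 = 21.03 yr.

21.0 yr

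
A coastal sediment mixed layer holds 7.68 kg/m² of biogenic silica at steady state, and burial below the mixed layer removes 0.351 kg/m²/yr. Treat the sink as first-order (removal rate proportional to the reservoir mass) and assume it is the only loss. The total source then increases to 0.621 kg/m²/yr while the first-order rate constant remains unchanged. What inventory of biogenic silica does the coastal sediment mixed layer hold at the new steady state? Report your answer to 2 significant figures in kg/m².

14 kg/m²

Rate constant k = F/M = 0.351 / 7.68 = 0.04570 yr⁻¹.
At the new steady state, source = k·M_new ⇒ M_new = 0.621 / 0.04570 = 13.59 kg/m².
(Equivalently M_new = M × F_new/F_old = 7.68 × 0.621/0.351.)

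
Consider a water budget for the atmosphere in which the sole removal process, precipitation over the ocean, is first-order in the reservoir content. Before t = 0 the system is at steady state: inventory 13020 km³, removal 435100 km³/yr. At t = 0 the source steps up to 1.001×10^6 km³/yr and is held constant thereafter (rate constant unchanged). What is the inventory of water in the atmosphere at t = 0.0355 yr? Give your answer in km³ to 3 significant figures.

24800 km³

Residence time τ = M₀/F₀ = 0.02992 yr. The eventual steady state is M_∞ = M₀·(F₁/F₀) = 13020 × 1.001×10^6/435100 = 29954 km³.
The anomaly ΔM(t) = M(t) − M_∞ decays as ΔM₀·e^(−t/τ) with ΔM₀ = 13020 − 29954 = −16930 km³.
At t = 0.0355 yr, e^(−t/τ) = e^(−1.186) = 0.3053, so ΔM = −5171 km³ and M = 29954 − 5171 = 24783 km³.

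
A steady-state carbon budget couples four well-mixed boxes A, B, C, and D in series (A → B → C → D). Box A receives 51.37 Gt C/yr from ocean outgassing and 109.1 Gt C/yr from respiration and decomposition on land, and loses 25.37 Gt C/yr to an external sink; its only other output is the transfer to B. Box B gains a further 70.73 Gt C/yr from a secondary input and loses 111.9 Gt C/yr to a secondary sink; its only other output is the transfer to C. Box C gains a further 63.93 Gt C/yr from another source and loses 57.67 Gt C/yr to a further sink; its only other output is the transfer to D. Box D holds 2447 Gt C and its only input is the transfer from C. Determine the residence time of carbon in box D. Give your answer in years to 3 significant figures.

Box A: F(A→B) = (51.37 + 109.1) − 25.37 = 135.10 Gt C/yr.
Box B: F(B→C) = (135.10 + 70.73) − 111.9 = 93.930 Gt C/yr.
Box C: F(C→D) = (93.930 + 63.93) − 57.67 = 100.19 Gt C/yr.
Box D throughput = its input = 100.19 Gt C/yr; τ = 2447 / 100.19 = 24.42 yr.

24.4 yr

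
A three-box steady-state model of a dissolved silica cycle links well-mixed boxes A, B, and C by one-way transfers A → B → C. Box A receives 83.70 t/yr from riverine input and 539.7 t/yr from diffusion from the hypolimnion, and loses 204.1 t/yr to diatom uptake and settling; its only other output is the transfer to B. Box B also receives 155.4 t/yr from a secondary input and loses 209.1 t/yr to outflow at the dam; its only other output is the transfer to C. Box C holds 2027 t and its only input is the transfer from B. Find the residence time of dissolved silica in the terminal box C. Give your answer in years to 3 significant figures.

5.54 yr

Box A: F(A→B) = (83.70 + 539.7) − 204.1 = 419.30 t/yr.
Box B: F(B→C) = (419.30 + 155.4) − 209.1 = 365.60 t/yr.
Box C throughput = its input = 365.60 t/yr; τ = 2027 / 365.60 = 5.544 yr.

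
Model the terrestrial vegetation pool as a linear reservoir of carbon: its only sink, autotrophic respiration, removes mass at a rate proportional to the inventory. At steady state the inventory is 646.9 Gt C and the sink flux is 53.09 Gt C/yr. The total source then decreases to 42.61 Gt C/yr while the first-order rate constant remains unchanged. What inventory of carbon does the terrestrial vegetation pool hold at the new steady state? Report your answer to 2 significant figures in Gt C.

Rate constant k = F/M = 53.09 / 646.9 = 0.08207 yr⁻¹.
At the new steady state, source = k·M_new ⇒ M_new = 42.61 / 0.08207 = 519.2 Gt C.
(Equivalently M_new = M × F_new/F_old = 646.9 × 42.61/53.09.)

520 Gt C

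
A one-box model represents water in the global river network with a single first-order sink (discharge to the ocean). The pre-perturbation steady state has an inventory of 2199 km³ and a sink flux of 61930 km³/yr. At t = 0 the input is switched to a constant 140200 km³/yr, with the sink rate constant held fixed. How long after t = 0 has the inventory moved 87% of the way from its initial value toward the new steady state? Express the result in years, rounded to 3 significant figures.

τ = M₀/F₀ = 2199/61930 = 0.03551 yr.
The remaining gap fraction is e^(−t/τ); 87% covered ⇒ e^(−t/τ) = 0.130.
t = −τ ln(0.130) = 0.03551 × 2.040 = 0.07244 yr.

0.0724 yr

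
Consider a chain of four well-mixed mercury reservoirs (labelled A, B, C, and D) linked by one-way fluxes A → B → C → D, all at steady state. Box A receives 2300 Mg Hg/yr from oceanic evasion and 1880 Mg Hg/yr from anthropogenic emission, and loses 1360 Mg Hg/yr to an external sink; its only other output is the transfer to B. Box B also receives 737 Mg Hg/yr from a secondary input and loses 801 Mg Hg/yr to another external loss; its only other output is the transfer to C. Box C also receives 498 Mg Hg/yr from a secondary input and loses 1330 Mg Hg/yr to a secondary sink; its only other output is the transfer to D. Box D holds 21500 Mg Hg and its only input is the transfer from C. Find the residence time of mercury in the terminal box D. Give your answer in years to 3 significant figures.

11.2 yr

Box A: F(A→B) = (2300 + 1880) − 1360 = 2820.0 Mg Hg/yr.
Box B: F(B→C) = (2820.0 + 737) − 801 = 2756.0 Mg Hg/yr.
Box C: F(C→D) = (2756.0 + 498) − 1330 = 1924.0 Mg Hg/yr.
Box D throughput = its input = 1924.0 Mg Hg/yr; τ = 21500 / 1924.0 = 11.17 yr.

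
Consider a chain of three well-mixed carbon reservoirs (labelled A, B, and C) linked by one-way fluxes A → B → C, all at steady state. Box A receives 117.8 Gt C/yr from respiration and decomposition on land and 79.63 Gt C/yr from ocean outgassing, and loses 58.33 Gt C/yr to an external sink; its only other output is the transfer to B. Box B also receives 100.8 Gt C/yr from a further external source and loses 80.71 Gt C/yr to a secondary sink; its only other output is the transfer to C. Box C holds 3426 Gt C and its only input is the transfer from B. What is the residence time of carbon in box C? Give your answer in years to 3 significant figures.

21.5 yr

Box A: F(A→B) = (117.8 + 79.63) − 58.33 = 139.10 Gt C/yr.
Box B: F(B→C) = (139.10 + 100.8) − 80.71 = 159.19 Gt C/yr.
Box C throughput = its input = 159.19 Gt C/yr; τ = 3426 / 159.19 = 21.52 yr.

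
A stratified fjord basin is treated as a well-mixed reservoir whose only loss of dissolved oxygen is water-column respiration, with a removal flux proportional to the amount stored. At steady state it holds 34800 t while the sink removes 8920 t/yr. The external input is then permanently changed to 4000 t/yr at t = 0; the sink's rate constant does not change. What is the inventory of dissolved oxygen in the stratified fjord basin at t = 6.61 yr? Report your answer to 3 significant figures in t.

The sink rate constant is k = F₀/M₀ = 8920/34800 = 0.2563 yr⁻¹.
Solving dM/dt = F₁ − kM with M(0) = M₀ gives M(t) = F₁/k + (M₀ − F₁/k)·e^(−kt).
F₁/k = 4000/0.2563 = 15605 t; kt = 0.2563 × 6.61 = 1.694, e^(−kt) = 0.1837.
M(6.61) = 15605 + (34800 − 15605) × 0.1837 = 15605 + 3527 = 19132 t.

19100 t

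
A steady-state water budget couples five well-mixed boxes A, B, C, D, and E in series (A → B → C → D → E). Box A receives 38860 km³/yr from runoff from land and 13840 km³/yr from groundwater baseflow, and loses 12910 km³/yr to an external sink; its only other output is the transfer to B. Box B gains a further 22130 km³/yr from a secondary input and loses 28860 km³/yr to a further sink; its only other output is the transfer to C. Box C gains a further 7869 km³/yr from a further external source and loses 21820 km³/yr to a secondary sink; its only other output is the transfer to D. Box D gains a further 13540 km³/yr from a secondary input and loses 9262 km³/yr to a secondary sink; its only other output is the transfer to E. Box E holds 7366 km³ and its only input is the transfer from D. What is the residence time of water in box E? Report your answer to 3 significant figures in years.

Box A: F(A→B) = (38860 + 13840) − 12910 = 39790 km³/yr.
Box B: F(B→C) = (39790 + 22130) − 28860 = 33060 km³/yr.
Box C: F(C→D) = (33060 + 7869) − 21820 = 19109 km³/yr.
Box D: F(D→E) = (19109 + 13540) − 9262 = 23387 km³/yr.
Box E throughput = its input = 23387 km³/yr; τ = 7366 / 23387 = 0.3150 yr.

0.315 yr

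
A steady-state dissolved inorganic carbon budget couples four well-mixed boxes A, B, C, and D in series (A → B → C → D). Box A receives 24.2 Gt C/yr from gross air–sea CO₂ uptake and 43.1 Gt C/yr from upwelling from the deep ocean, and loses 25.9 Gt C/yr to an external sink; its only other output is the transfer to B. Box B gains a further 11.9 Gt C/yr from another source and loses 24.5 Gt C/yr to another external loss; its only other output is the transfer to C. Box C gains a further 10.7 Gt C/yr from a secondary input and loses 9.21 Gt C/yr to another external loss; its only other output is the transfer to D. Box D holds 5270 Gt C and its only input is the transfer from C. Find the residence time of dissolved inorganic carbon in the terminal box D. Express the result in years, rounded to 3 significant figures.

174 yr

Box A: F(A→B) = (24.2 + 43.1) − 25.9 = 41.400 Gt C/yr.
Box B: F(B→C) = (41.400 + 11.9) − 24.5 = 28.800 Gt C/yr.
Box C: F(C→D) = (28.800 + 10.7) − 9.21 = 30.290 Gt C/yr.
Box D throughput = its input = 30.290 Gt C/yr; τ = 5270 / 30.290 = 174.0 yr.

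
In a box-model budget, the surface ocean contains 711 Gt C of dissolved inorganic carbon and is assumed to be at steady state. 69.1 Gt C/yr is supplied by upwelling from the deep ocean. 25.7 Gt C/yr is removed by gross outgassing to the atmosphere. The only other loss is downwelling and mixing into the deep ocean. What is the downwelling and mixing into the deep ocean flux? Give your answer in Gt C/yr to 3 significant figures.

43.4 Gt C/yr

At steady state ΣF_in = ΣF_out.
ΣF_in = 69.100 Gt C/yr.
Downwelling and mixing into the deep ocean flux = ΣF_in − (25.7) = 69.100 − 25.70 = 43.40 Gt C/yr.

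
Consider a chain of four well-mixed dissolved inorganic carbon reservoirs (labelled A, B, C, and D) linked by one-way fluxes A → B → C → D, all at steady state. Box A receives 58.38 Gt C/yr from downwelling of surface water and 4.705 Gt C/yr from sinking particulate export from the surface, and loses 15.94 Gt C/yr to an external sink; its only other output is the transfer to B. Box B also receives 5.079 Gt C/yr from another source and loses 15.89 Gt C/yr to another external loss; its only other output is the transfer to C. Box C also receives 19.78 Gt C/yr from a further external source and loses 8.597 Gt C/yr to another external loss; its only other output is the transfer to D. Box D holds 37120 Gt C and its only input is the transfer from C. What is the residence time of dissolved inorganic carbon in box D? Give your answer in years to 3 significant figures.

Box A: F(A→B) = (58.38 + 4.705) − 15.94 = 47.145 Gt C/yr.
Box B: F(B→C) = (47.145 + 5.079) − 15.89 = 36.334 Gt C/yr.
Box C: F(C→D) = (36.334 + 19.78) − 8.597 = 47.517 Gt C/yr.
Box D throughput = its input = 47.517 Gt C/yr; τ = 37120 / 47.517 = 781.2 yr.

781 yr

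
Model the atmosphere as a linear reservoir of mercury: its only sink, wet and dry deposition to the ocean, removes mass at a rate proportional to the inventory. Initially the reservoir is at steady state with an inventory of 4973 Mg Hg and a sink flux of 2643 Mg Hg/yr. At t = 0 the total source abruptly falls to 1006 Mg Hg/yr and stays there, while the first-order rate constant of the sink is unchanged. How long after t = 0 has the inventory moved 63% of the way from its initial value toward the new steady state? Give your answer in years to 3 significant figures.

1.87 yr

τ = M₀/F₀ = 4973/2643 = 1.882 yr.
The remaining gap fraction is e^(−t/τ); 63% covered ⇒ e^(−t/τ) = 0.370.
t = −τ ln(0.370) = 1.882 × 0.9943 = 1.871 yr.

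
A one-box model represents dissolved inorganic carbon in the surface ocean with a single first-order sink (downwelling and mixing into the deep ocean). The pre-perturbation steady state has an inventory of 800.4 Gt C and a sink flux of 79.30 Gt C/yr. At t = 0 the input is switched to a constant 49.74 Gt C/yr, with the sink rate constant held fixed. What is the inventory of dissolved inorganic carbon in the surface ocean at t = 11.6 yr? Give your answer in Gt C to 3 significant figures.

The sink rate constant is k = F₀/M₀ = 79.30/800.4 = 0.09908 yr⁻¹.
Solving dM/dt = F₁ − kM with M(0) = M₀ gives M(t) = F₁/k + (M₀ − F₁/k)·e^(−kt).
F₁/k = 49.74/0.09908 = 502.04 Gt C; kt = 0.09908 × 11.6 = 1.149, e^(−kt) = 0.3169.
M(11.6) = 502.04 + (800.4 − 502.04) × 0.3169 = 502.04 + 94.54 = 596.58 Gt C.

597 Gt C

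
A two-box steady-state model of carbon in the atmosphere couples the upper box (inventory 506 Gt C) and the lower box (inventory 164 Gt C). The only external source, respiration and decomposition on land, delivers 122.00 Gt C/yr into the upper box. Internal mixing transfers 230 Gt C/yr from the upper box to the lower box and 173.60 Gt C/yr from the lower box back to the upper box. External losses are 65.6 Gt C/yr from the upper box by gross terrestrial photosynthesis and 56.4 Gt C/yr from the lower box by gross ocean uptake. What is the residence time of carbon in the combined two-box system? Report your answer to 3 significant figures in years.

5.49 yr

Treat the two boxes together as one reservoir: the mixing fluxes between them are internal recycling, so τ = ΣM / Σ(external losses).
M_total = 506 + 164 = 670.00 Gt C.
ΣF_external_out = 65.6 + 56.4 = 122.00 Gt C/yr.
τ = M_total / ΣF_ext = 670.00 / 122.00 = 5.492 yr.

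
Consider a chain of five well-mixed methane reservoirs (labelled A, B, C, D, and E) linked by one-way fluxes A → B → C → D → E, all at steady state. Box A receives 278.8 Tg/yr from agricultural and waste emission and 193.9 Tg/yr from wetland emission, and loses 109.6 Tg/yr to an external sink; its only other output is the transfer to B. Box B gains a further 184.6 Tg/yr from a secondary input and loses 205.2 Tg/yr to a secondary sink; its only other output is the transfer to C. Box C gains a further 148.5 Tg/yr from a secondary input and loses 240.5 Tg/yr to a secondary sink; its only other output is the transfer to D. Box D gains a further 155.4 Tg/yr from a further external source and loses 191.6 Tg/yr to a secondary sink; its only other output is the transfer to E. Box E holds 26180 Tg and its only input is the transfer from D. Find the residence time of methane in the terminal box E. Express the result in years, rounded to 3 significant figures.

Box A: F(A→B) = (278.8 + 193.9) − 109.6 = 363.10 Tg/yr.
Box B: F(B→C) = (363.10 + 184.6) − 205.2 = 342.50 Tg/yr.
Box C: F(C→D) = (342.50 + 148.5) − 240.5 = 250.50 Tg/yr.
Box D: F(D→E) = (250.50 + 155.4) − 191.6 = 214.30 Tg/yr.
Box E throughput = its input = 214.30 Tg/yr; τ = 26180 / 214.30 = 122.2 yr.

122 yr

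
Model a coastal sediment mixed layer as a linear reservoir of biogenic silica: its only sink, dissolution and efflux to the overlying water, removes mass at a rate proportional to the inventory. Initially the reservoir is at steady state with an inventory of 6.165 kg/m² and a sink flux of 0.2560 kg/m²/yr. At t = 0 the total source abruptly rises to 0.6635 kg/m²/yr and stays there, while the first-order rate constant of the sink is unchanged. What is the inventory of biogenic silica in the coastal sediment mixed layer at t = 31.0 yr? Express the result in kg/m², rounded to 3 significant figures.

13.3 kg/m²

The sink rate constant is k = F₀/M₀ = 0.2560/6.165 = 0.04152 yr⁻¹.
Solving dM/dt = F₁ − kM with M(0) = M₀ gives M(t) = F₁/k + (M₀ − F₁/k)·e^(−kt).
F₁/k = 0.6635/0.04152 = 15.978 kg/m²; kt = 0.04152 × 31.0 = 1.287, e^(−kt) = 0.2760.
M(31.0) = 15.978 + (6.165 − 15.978) × 0.2760 = 15.978 − 2.709 = 13.270 kg/m².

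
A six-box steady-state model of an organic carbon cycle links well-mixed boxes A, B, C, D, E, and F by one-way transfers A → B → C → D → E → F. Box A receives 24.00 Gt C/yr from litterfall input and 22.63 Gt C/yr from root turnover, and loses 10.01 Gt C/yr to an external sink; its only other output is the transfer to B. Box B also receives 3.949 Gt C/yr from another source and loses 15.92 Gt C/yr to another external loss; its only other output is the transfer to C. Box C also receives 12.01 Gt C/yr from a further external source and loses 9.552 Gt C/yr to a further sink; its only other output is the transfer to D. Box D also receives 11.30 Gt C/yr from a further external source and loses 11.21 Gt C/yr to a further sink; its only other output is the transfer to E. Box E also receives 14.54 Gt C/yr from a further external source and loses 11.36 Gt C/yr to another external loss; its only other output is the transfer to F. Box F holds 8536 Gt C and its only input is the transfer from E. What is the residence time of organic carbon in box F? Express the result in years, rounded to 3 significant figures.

281 yr

Box A: F(A→B) = (24.00 + 22.63) − 10.01 = 36.620 Gt C/yr.
Box B: F(B→C) = (36.620 + 3.949) − 15.92 = 24.649 Gt C/yr.
Box C: F(C→D) = (24.649 + 12.01) − 9.552 = 27.107 Gt C/yr.
Box D: F(D→E) = (27.107 + 11.30) − 11.21 = 27.197 Gt C/yr.
Box E: F(E→F) = (27.197 + 14.54) − 11.36 = 30.377 Gt C/yr.
Box F throughput = its input = 30.377 Gt C/yr; τ = 8536 / 30.377 = 281.0 yr.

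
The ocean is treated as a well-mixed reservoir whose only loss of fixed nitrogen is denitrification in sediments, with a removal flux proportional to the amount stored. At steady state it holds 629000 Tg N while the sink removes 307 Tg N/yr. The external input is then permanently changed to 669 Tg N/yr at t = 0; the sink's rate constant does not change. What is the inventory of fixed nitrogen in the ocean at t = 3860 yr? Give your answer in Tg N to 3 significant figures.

1.26×10^6 Tg N

τ = M₀/F₀ = 629000/307 = 2049 yr; rate constant k = 1/τ.
New steady state M_∞ = F₁/k = F₁·τ = 669 × 2049 = 1.3707×10^6 Tg N.
M(t) = M_∞ + (M₀ − M_∞)·e^(−t/τ); t/τ = 3860/2049 = 1.884, so e^(−t/τ) = 0.1520.
M(t) = 1.3707×10^6 − 741700 × 0.1520 = 1.2580×10^6 Tg N.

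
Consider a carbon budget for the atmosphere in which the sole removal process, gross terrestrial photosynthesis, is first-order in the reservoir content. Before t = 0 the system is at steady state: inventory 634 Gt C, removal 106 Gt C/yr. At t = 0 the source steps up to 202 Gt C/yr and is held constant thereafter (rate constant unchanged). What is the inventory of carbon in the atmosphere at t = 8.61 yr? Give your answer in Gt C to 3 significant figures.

τ = M₀/F₀ = 634/106 = 5.981 yr; rate constant k = 1/τ.
New steady state M_∞ = F₁/k = F₁·τ = 202 × 5.981 = 1208.2 Gt C.
M(t) = M_∞ + (M₀ − M_∞)·e^(−t/τ); t/τ = 8.61/5.981 = 1.440, so e^(−t/τ) = 0.2370.
M(t) = 1208.2 − 574.2 × 0.2370 = 1072.1 Gt C.

1070 Gt C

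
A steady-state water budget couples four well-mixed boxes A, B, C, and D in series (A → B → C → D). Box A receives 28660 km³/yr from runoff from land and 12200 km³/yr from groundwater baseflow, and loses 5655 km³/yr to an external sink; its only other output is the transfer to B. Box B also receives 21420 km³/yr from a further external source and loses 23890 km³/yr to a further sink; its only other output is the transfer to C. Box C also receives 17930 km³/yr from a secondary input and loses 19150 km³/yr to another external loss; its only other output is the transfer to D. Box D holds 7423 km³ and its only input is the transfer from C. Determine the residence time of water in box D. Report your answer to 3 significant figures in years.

0.236 yr

Box A: F(A→B) = (28660 + 12200) − 5655 = 35205 km³/yr.
Box B: F(B→C) = (35205 + 21420) − 23890 = 32735 km³/yr.
Box C: F(C→D) = (32735 + 17930) − 19150 = 31515 km³/yr.
Box D throughput = its input = 31515 km³/yr; τ = 7423 / 31515 = 0.2355 yr.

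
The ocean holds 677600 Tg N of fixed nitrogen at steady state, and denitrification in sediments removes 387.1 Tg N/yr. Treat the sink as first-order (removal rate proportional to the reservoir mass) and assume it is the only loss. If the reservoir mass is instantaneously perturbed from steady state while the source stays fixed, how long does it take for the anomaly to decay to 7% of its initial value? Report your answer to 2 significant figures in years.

For a linear reservoir the anomaly decays as exp(−t/τ) with τ = M/F = 677600/387.1 = 1750 yr.
exp(−t/τ) = 0.07 ⇒ t = −τ ln(0.07) = 1750 × 2.659 = 4655 yr.

4700 yr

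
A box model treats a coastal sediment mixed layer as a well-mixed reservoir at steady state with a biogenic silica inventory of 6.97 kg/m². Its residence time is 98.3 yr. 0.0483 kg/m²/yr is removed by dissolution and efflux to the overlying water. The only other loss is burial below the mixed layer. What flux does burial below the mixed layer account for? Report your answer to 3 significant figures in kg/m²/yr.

Total removal F = M/τ = 6.97 / 98.3 = 0.07091 kg/m²/yr.
Burial below the mixed layer = F − (0.0483) = 0.07091 − 0.04830 = 0.02261 kg/m²/yr.

0.0226 kg/m²/yr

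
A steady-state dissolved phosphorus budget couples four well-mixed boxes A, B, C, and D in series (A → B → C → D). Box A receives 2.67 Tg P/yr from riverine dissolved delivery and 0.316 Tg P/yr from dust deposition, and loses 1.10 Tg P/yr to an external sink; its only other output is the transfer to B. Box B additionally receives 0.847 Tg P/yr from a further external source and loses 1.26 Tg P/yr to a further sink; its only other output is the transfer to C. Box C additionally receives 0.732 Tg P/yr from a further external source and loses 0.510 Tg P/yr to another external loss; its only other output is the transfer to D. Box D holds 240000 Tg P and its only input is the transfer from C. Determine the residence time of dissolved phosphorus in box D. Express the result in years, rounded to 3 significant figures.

Box A: F(A→B) = (2.67 + 0.316) − 1.10 = 1.8860 Tg P/yr.
Box B: F(B→C) = (1.8860 + 0.847) − 1.26 = 1.4730 Tg P/yr.
Box C: F(C→D) = (1.4730 + 0.732) − 0.510 = 1.6950 Tg P/yr.
Box D throughput = its input = 1.6950 Tg P/yr; τ = 240000 / 1.6950 = 141600 yr.

142000 yr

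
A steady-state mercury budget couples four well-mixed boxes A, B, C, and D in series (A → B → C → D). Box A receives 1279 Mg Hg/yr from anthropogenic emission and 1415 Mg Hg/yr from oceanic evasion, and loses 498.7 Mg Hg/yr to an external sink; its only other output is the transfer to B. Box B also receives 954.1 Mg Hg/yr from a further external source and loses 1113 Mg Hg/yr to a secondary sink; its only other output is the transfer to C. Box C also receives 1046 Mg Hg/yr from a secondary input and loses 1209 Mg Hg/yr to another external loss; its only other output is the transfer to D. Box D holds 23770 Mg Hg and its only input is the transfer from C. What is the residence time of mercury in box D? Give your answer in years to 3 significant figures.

12.7 yr

Box A: F(A→B) = (1279 + 1415) − 498.7 = 2195.3 Mg Hg/yr.
Box B: F(B→C) = (2195.3 + 954.1) − 1113 = 2036.4 Mg Hg/yr.
Box C: F(C→D) = (2036.4 + 1046) − 1209 = 1873.4 Mg Hg/yr.
Box D throughput = its input = 1873.4 Mg Hg/yr; τ = 23770 / 1873.4 = 12.69 yr.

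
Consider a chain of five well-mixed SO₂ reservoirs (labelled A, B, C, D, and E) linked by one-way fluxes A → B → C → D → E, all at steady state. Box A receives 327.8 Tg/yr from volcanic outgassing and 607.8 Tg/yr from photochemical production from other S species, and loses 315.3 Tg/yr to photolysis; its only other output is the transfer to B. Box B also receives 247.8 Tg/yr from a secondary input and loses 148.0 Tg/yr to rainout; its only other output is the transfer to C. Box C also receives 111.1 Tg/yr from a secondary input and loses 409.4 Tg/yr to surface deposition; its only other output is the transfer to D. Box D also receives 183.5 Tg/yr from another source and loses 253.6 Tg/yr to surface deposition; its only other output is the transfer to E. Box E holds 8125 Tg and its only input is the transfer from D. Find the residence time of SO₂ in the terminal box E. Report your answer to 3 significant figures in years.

Box A: F(A→B) = (327.8 + 607.8) − 315.3 = 620.30 Tg/yr.
Box B: F(B→C) = (620.30 + 247.8) − 148.0 = 720.10 Tg/yr.
Box C: F(C→D) = (720.10 + 111.1) − 409.4 = 421.80 Tg/yr.
Box D: F(D→E) = (421.80 + 183.5) − 253.6 = 351.70 Tg/yr.
Box E throughput = its input = 351.70 Tg/yr; τ = 8125 / 351.70 = 23.10 yr.

23.1 yr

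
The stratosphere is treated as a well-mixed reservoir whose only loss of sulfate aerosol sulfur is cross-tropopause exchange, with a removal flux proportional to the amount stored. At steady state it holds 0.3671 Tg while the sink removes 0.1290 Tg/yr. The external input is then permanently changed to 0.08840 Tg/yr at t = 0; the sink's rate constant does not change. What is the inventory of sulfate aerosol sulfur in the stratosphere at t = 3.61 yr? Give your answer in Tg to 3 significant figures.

Residence time τ = M₀/F₀ = 2.846 yr. The eventual steady state is M_∞ = M₀·(F₁/F₀) = 0.3671 × 0.08840/0.1290 = 0.25156 Tg.
The anomaly ΔM(t) = M(t) − M_∞ decays as ΔM₀·e^(−t/τ) with ΔM₀ = 0.3671 − 0.25156 = 0.1155 Tg.
At t = 3.61 yr, e^(−t/τ) = e^(−1.269) = 0.2812, so ΔM = 0.03249 Tg and M = 0.25156 + 0.03249 = 0.28406 Tg.

0.284 Tg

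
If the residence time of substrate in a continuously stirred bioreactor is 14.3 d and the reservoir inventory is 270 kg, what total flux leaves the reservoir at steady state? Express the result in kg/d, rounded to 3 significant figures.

18.9 kg/d

F = M / τ = 270 / 14.3 = 18.88 kg/d.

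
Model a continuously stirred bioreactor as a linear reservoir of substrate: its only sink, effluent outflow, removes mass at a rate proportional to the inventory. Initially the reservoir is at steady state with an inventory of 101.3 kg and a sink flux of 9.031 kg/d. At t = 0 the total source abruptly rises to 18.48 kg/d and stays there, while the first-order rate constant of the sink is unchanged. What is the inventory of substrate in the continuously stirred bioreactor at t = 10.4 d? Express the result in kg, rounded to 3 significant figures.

165 kg

τ = M₀/F₀ = 101.3/9.031 = 11.22 d; rate constant k = 1/τ.
New steady state M_∞ = F₁/k = F₁·τ = 18.48 × 11.22 = 207.29 kg.
M(t) = M_∞ + (M₀ − M_∞)·e^(−t/τ); t/τ = 10.4/11.22 = 0.9272, so e^(−t/τ) = 0.3957.
M(t) = 207.29 − 106.0 × 0.3957 = 165.35 kg.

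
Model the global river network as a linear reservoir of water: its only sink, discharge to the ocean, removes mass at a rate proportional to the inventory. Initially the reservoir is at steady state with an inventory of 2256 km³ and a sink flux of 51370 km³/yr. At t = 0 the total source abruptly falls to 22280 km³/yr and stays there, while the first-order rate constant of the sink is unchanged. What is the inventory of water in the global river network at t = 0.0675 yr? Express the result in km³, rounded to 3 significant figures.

Residence time τ = M₀/F₀ = 0.04392 yr. The eventual steady state is M_∞ = M₀·(F₁/F₀) = 2256 × 22280/51370 = 978.46 km³.
The anomaly ΔM(t) = M(t) − M_∞ decays as ΔM₀·e^(−t/τ) with ΔM₀ = 2256 − 978.46 = 1278 km³.
At t = 0.0675 yr, e^(−t/τ) = e^(−1.537) = 0.2150, so ΔM = 274.7 km³ and M = 978.46 + 274.7 = 1253.2 km³.

1250 km³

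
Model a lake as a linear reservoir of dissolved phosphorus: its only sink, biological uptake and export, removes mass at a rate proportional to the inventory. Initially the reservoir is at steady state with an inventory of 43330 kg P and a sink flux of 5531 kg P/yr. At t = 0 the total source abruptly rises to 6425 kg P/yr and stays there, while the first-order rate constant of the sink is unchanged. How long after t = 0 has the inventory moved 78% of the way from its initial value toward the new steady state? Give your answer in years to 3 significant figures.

11.9 yr

τ = M₀/F₀ = 43330/5531 = 7.834 yr.
The remaining gap fraction is e^(−t/τ); 78% covered ⇒ e^(−t/τ) = 0.220.
t = −τ ln(0.220) = 7.834 × 1.514 = 11.86 yr.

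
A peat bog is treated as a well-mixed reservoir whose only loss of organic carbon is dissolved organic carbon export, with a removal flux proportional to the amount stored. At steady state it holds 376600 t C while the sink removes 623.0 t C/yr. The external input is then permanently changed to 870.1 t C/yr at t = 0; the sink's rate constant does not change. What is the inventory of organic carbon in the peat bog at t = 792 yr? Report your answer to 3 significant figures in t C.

The sink rate constant is k = F₀/M₀ = 623.0/376600 = 0.001654 yr⁻¹.
Solving dM/dt = F₁ − kM with M(0) = M₀ gives M(t) = F₁/k + (M₀ − F₁/k)·e^(−kt).
F₁/k = 870.1/0.001654 = 525970 t C; kt = 0.001654 × 792 = 1.310, e^(−kt) = 0.2698.
M(792) = 525970 + (376600 − 525970) × 0.2698 = 525970 − 40300 = 485670 t C.

486000 t C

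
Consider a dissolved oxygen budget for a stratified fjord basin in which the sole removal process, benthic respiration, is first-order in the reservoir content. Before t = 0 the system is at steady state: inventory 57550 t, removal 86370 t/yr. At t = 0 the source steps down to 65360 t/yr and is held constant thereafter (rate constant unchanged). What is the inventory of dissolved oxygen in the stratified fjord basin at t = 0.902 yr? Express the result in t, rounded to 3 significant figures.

τ = M₀/F₀ = 57550/86370 = 0.6663 yr; rate constant k = 1/τ.
New steady state M_∞ = F₁/k = F₁·τ = 65360 × 0.6663 = 43551 t.
M(t) = M_∞ + (M₀ − M_∞)·e^(−t/τ); t/τ = 0.902/0.6663 = 1.354, so e^(−t/τ) = 0.2583.
M(t) = 43551 + 14000 × 0.2583 = 47166 t.

47200 t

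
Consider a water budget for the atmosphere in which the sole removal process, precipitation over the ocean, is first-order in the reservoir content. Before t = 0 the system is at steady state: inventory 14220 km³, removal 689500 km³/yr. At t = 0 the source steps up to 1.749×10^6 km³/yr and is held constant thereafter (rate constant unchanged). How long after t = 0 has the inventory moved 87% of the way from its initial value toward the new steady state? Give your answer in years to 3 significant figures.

τ = M₀/F₀ = 14220/689500 = 0.02062 yr.
The remaining gap fraction is e^(−t/τ); 87% covered ⇒ e^(−t/τ) = 0.130.
t = −τ ln(0.130) = 0.02062 × 2.040 = 0.04208 yr.

0.0421 yr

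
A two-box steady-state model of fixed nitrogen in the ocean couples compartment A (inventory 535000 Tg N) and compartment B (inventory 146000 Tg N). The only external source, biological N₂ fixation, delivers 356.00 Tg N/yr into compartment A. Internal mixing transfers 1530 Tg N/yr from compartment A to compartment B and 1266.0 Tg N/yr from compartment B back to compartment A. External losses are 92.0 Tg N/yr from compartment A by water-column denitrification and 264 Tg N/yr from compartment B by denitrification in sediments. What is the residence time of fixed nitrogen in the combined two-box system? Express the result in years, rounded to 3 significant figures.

Treat the two boxes together as one reservoir: the mixing fluxes between them are internal recycling, so τ = ΣM / Σ(external losses).
M_total = 535000 + 146000 = 681000 Tg N.
ΣF_external_out = 92.0 + 264 = 356.00 Tg N/yr.
τ = M_total / ΣF_ext = 681000 / 356.00 = 1913 yr.

1910 yr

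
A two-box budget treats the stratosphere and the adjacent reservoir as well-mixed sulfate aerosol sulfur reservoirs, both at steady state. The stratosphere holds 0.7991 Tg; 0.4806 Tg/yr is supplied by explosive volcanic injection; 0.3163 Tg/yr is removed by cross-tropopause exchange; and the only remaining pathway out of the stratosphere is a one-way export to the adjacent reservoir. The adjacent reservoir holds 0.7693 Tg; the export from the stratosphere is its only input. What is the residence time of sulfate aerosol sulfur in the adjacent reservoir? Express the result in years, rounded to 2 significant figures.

Balance the stratosphere: ΣF_in = 0.48060 Tg/yr.
Export to the adjacent reservoir = ΣF_in − (0.3163) = 0.16430 Tg/yr.
At steady state the output of the adjacent reservoir equals its input, 0.16430 Tg/yr.
τ = M / F = 0.7693 / 0.16430 = 4.682 yr.

4.7 yr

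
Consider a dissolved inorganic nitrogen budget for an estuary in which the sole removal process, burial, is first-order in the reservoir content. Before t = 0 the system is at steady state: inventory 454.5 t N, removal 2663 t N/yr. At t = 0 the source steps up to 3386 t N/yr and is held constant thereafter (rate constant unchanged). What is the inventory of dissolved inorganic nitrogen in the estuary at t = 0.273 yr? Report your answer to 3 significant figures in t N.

Residence time τ = M₀/F₀ = 0.1707 yr. The eventual steady state is M_∞ = M₀·(F₁/F₀) = 454.5 × 3386/2663 = 577.90 t N.
The anomaly ΔM(t) = M(t) − M_∞ decays as ΔM₀·e^(−t/τ) with ΔM₀ = 454.5 − 577.90 = −123.4 t N.
At t = 0.273 yr, e^(−t/τ) = e^(−1.600) = 0.2020, so ΔM = −24.92 t N and M = 577.90 − 24.92 = 552.97 t N.

553 t N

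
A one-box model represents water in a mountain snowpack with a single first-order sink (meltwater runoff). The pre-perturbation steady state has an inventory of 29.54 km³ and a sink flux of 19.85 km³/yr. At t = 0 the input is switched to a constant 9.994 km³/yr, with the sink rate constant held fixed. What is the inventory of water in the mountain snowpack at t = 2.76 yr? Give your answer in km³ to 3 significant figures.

17.2 km³

The sink rate constant is k = F₀/M₀ = 19.85/29.54 = 0.6720 yr⁻¹.
Solving dM/dt = F₁ − kM with M(0) = M₀ gives M(t) = F₁/k + (M₀ − F₁/k)·e^(−kt).
F₁/k = 9.994/0.6720 = 14.873 km³; kt = 0.6720 × 2.76 = 1.855, e^(−kt) = 0.1565.
M(2.76) = 14.873 + (29.54 − 14.873) × 0.1565 = 14.873 + 2.296 = 17.168 km³.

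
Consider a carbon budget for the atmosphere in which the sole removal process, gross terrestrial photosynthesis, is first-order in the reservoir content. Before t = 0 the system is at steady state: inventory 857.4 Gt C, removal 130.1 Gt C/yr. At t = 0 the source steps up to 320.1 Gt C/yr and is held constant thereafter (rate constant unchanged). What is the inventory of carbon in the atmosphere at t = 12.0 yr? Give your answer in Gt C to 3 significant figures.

1910 Gt C

Residence time τ = M₀/F₀ = 6.590 yr. The eventual steady state is M_∞ = M₀·(F₁/F₀) = 857.4 × 320.1/130.1 = 2109.6 Gt C.
The anomaly ΔM(t) = M(t) − M_∞ decays as ΔM₀·e^(−t/τ) with ΔM₀ = 857.4 − 2109.6 = −1252 Gt C.
At t = 12.0 yr, e^(−t/τ) = e^(−1.821) = 0.1619, so ΔM = −202.7 Gt C and M = 2109.6 − 202.7 = 1906.9 Gt C.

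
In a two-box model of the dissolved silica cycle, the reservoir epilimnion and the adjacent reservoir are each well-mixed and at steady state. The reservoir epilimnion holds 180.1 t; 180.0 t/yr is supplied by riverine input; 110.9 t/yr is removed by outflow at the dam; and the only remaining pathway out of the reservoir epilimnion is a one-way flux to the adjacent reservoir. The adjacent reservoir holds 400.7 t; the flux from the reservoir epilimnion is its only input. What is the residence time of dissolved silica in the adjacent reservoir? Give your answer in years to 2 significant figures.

5.8 yr

Balance the reservoir epilimnion: ΣF_in = 180.00 t/yr.
Flux to the adjacent reservoir = ΣF_in − (110.9) = 69.100 t/yr.
At steady state the output of the adjacent reservoir equals its input, 69.100 t/yr.
τ = M / F = 400.7 / 69.100 = 5.799 yr.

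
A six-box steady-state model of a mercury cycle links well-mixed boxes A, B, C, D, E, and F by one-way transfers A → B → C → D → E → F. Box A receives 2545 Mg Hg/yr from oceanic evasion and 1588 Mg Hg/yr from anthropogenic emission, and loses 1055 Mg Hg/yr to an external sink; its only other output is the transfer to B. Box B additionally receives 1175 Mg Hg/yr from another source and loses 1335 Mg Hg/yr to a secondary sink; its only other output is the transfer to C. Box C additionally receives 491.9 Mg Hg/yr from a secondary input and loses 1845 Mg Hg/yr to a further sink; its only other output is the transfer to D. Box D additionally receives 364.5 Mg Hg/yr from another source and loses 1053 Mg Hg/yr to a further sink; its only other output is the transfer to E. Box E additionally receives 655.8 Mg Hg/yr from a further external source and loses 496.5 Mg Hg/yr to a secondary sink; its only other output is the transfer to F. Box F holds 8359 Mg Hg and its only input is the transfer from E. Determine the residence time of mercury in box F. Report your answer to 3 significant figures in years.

Box A: F(A→B) = (2545 + 1588) − 1055 = 3078.0 Mg Hg/yr.
Box B: F(B→C) = (3078.0 + 1175) − 1335 = 2918.0 Mg Hg/yr.
Box C: F(C→D) = (2918.0 + 491.9) − 1845 = 1564.9 Mg Hg/yr.
Box D: F(D→E) = (1564.9 + 364.5) − 1053 = 876.40 Mg Hg/yr.
Box E: F(E→F) = (876.40 + 655.8) − 496.5 = 1035.7 Mg Hg/yr.
Box F throughput = its input = 1035.7 Mg Hg/yr; τ = 8359 / 1035.7 = 8.071 yr.

8.07 yr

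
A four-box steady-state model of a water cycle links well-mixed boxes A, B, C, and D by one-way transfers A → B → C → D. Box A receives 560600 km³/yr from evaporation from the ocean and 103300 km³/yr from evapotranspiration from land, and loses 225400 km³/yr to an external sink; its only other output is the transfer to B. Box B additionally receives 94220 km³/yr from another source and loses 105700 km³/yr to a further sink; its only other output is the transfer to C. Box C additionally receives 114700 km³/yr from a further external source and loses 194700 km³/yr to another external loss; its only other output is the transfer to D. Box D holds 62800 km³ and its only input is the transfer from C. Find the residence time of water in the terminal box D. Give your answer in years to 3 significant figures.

0.181 yr

Box A: F(A→B) = (560600 + 103300) − 225400 = 438500 km³/yr.
Box B: F(B→C) = (438500 + 94220) − 105700 = 427020 km³/yr.
Box C: F(C→D) = (427020 + 114700) − 194700 = 347020 km³/yr.
Box D throughput = its input = 347020 km³/yr; τ = 62800 / 347020 = 0.1810 yr.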